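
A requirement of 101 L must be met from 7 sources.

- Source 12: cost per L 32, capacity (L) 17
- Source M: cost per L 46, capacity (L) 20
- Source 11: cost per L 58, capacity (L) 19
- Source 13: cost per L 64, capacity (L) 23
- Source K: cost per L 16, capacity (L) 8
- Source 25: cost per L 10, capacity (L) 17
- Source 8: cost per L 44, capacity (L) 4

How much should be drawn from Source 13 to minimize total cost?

16

Cheapest first:
Source 25 at 10: take all 17 L → 84 still needed.
Source K at 16: take all 8 L → 76 still needed.
Source 12 at 32: take all 17 L → 59 still needed.
Take 4 from Source 8 at 44 → need 55 more.
Source M at 46: take all 20 L → 35 still needed.
Source 11 (58): use full 19 → 16 L to go.
Source 13 (64): take the remaining 16 → done.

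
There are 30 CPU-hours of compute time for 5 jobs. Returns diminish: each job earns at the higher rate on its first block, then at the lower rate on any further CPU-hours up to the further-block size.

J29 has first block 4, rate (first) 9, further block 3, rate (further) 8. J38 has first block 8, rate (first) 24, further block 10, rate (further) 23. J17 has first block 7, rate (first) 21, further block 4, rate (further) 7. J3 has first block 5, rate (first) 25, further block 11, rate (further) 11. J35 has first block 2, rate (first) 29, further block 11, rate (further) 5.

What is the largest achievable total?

710

Rank every tier by rate: J35/T1 29 > J3/T1 25 > J38/T1 24 > J38/T2 23 > J17/T1 21 > J3/T2 11 > J29/T1 9 > J29/T2 8 > J17/T2 7 > J35/T2 5.
J35/T1 (29): +2 ; 28 left.
J3 T1 at 25: fill all 5 ; 23 left.
Fill J38 T1 block (8 at 24) ; 15 left.
J38/T2 (23): +10 ; 5 left.
J17/T1: +5 of 7 at 21; pool empty.
Total = 29×2 + 25×5 + 24×8 + 23×10 + 21×5 = 710.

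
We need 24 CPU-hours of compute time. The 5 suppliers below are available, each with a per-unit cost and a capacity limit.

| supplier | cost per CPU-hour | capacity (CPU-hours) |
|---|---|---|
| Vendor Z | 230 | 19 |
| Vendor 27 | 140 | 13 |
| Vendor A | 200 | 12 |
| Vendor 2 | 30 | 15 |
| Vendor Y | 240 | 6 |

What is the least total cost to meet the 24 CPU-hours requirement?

Fill from the cheapest supplier first.
Take 15 from Vendor 2 at 30 ; need 9 more.
Vendor 27 (140): take the remaining 9 ; done.
Vendor A, Vendor Z, Vendor Y: unused.
Cost = 15×30 + 9×140 = 1710.

1710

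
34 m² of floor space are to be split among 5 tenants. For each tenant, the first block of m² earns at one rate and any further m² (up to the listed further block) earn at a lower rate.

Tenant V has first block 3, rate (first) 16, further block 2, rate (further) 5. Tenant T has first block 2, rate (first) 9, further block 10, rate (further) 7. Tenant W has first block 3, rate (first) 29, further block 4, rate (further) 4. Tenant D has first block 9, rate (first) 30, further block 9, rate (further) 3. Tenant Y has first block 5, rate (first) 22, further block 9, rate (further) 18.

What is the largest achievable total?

716

Treat each block as its own option and order by rate: Tenant D/tier1 30 > Tenant W/tier1 29 > Tenant Y/tier1 22 > Tenant Y/tier2 18 > Tenant V/tier1 16 > Tenant T/tier1 9 > Tenant T/tier2 7 > Tenant V/tier2 5 > Tenant W/tier2 4 > Tenant D/tier2 3.
Tenant D/tier1 (30): +9 — 25 left.
Tenant W tier1 at 29: fill all 3 — 22 left.
Fill Tenant Y tier1 block (5 at 22) — 17 left.
Tenant Y/tier2 (18): +9 — 8 left.
Tenant V tier1 at 16: fill all 3 — 5 left.
Tenant T/tier1 (9): +2 — 3 left.
3 remain; put them into Tenant T tier2 at 7.
Total = 30×9 + 29×3 + 22×5 + 18×9 + 16×3 + 9×2 + 7×3 = 716.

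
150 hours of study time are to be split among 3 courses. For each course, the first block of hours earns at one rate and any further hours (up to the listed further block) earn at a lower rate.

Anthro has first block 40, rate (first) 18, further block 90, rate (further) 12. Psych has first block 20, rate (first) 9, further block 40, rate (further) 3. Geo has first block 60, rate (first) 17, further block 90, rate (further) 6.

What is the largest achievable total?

2340

Rank every tier by rate: Anthro/T1 18 > Geo/T1 17 > Anthro/T2 12 > Psych/T1 9 > Geo/T2 6 > Psych/T2 3.
Fill Anthro T1 block (40 at 18) ; 110 left.
Fill Geo T1 block (60 at 17) ; 50 left.
Anthro/T2: +50 of 90 at 12; pool empty.
Total = 18×40 + 17×60 + 12×50 = 2340.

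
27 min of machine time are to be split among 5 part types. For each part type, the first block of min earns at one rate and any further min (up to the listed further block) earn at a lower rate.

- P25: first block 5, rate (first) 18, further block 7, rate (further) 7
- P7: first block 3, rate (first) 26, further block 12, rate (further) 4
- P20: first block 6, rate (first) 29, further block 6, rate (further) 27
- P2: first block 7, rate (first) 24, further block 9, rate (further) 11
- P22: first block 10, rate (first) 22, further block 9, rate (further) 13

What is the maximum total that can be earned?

692

Treat each block as its own option and order by rate: P20/first 29 > P20/second 27 > P7/first 26 > P2/first 24 > P22/first 22 > P25/first 18 > P22/second 13 > P2/second 11 > P25/second 7 > P7/second 4.
Fill P20 first block (6 at 29) → 21 left.
Fill P20 second block (6 at 27) → 15 left.
Fill P7 first block (3 at 26) → 12 left.
Fill P2 first block (7 at 24) → 5 left.
P22 first at 22: only 5 left, fill 5.
Total = 29×6 + 27×6 + 26×3 + 24×7 + 22×5 = 692.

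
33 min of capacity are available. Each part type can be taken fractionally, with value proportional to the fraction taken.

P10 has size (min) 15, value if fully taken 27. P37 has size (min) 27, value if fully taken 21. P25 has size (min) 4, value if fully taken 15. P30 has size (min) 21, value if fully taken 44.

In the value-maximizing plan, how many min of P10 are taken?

8

Sort by value density: P25 15/4≈3.75, P30 44/21≈2.1, P10 27/15≈1.8, P37 21/27≈0.778.
All 4 min of P25 fit (value 15) — 29 remain.
All 21 min of P30 fit (value 44) — 8 remain.
8 min left: a 8/15 share of P10 gives 27×8/15 = 14.4.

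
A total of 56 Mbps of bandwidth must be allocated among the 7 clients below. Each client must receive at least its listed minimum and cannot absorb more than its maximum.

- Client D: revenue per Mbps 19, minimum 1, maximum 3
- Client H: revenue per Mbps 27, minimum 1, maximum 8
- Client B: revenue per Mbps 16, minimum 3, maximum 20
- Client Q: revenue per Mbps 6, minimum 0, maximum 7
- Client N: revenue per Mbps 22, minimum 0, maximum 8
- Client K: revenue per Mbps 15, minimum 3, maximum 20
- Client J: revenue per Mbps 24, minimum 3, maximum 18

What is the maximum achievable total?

Meeting every minimum uses 1+1+3+0+0+3+3 = 11 Mbps, leaving 45.
Highest revenue per Mbps first: Client H 27 > Client J 24 > Client N 22 > Client D 19 > Client B 16 > Client K 15 > Client Q 6.
Client H takes 7 more to reach its cap of 8 → 38 left.
Client J: +15 to 18 (cap) → 23 left.
Give Client N 8 more to hit its cap of 8 → 15 left.
Give Client D 2 more to hit its cap of 3 → 13 left.
Client B has room for 17 more but only 13 remain, so it gets 16.
Total = 19×3 + 27×8 + 16×16 + 22×8 + 15×3 + 24×18 = 1182.

1182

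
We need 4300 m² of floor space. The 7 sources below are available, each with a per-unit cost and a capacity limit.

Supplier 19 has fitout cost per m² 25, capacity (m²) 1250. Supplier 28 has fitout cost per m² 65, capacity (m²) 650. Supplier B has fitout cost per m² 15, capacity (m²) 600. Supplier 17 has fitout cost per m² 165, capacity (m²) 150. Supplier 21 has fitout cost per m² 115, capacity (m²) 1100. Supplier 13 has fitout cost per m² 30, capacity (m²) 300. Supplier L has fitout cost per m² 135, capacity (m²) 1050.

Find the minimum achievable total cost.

Fill from the cheapest source first.
Take 600 from Supplier B at 15 — need 3700 more.
Take 1250 from Supplier 19 at 25 — need 2450 more.
Supplier 13 at 30: take all 300 m² — 2150 still needed.
Supplier 28 at 65: take all 650 m² — 1500 still needed.
Supplier 21 at 115: take all 1100 m² — 400 still needed.
Supplier L at 135: take 400 of its 1050 — requirement met.
Supplier 17: unused.
Cost = 600×15 + 1250×25 + 300×30 + 650×65 + 1100×115 + 400×135 = 272000.

272000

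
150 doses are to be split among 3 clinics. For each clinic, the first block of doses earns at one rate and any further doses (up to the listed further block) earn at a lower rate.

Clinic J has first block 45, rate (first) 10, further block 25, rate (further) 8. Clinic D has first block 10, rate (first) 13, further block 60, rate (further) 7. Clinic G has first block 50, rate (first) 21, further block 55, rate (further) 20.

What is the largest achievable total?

2630

Order all 6 blocks by rate: Clinic G/T1 21 > Clinic G/T2 20 > Clinic D/T1 13 > Clinic J/T1 10 > Clinic J/T2 8 > Clinic D/T2 7.
Fill Clinic G T1 block (50 at 21) → 100 left.
Clinic G T2 at 20: fill all 55 → 45 left.
Fill Clinic D T1 block (10 at 13) → 35 left.
35 remain; put them into Clinic J T1 at 10.
Total = 21×50 + 20×55 + 13×10 + 10×35 = 2630.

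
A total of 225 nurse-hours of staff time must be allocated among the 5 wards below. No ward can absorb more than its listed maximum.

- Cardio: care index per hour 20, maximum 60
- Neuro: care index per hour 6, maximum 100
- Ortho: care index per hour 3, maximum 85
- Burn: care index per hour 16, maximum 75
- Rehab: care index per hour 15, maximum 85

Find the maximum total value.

3705

Highest care index per hour first: Cardio 20 > Burn 16 > Rehab 15 > Neuro 6 > Ortho 3.
Give Cardio 60 to hit its cap of 60 — 165 left.
Burn: +75 to 75 (cap) — 90 left.
Rehab takes 85 to reach its cap of 85 — 5 left.
Only 5 left; Neuro takes them to reach 5.
Total = 20×60 + 6×5 + 16×75 + 15×85 = 3705.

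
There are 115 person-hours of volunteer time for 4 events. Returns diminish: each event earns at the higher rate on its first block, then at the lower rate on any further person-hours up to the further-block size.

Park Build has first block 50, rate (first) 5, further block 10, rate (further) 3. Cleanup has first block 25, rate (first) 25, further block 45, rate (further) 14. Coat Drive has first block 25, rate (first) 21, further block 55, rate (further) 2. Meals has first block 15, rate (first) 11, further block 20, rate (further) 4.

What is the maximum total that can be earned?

Rank every tier by rate: Cleanup/tier1 25 > Coat Drive/tier1 21 > Cleanup/tier2 14 > Meals/tier1 11 > Park Build/tier1 5 > Meals/tier2 4 > Park Build/tier2 3 > Coat Drive/tier2 2.
Cleanup/tier1 (25): +25 ; 90 left.
Coat Drive tier1 at 21: fill all 25 ; 65 left.
Fill Cleanup tier2 block (45 at 14) ; 20 left.
Meals tier1 at 11: fill all 15 ; 5 left.
Park Build/tier1: +5 of 50 at 5; pool empty.
Total = 25×25 + 21×25 + 14×45 + 11×15 + 5×5 = 1970.

1970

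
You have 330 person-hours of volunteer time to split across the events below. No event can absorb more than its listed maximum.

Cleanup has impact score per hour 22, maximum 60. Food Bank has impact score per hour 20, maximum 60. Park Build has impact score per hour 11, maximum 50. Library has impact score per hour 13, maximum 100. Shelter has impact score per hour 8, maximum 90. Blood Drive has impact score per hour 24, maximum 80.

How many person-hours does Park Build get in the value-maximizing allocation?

Order the events by impact score per hour: Blood Drive 24 > Cleanup 22 > Food Bank 20 > Library 13 > Park Build 11 > Shelter 8.
Blood Drive: +80 to 80 (cap) — 250 left.
Cleanup: +60 to 60 (cap) — 190 left.
Food Bank takes 60 to reach its cap of 60 — 130 left.
Library takes 100 to reach its cap of 100 — 30 left.
Park Build: +30 (room for 50) → 30. Pool exhausted.

30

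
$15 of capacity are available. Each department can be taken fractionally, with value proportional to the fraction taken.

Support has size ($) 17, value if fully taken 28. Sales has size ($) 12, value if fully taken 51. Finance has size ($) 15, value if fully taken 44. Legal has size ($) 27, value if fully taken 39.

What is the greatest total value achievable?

59.8

Sort by value density: Sales 51/12≈4.25, Finance 44/15≈2.93, Support 28/17≈1.65, Legal 39/27≈1.44.
Sales: take in full, 12 $ for value 51 → 3 left.
Fill the last 3 $ with part of Finance: 3/15 of it earns 8.8.
Total value = 59.8.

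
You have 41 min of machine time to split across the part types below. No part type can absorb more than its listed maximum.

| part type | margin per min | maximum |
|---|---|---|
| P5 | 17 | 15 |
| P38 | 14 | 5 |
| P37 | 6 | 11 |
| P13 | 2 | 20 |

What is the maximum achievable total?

411

Order the part types by margin per min: P5 17 > P38 14 > P37 6 > P13 2.
P5: +15 to 15 (cap) ; 26 left.
Give P38 5 to hit its cap of 5 ; 21 left.
P37 takes 11 to reach its cap of 11 ; 10 left.
P13 has room for 20 but only 10 remain, so it gets 10.
Total = 17×15 + 14×5 + 6×11 + 2×10 = 411.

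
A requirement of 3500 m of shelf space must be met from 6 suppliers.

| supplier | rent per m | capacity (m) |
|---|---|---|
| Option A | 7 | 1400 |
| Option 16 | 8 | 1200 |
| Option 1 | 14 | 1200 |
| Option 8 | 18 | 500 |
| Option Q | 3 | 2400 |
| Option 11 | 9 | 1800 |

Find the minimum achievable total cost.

Fill from the cheapest supplier first.
Option Q (3): use full 2400 — 1100 m to go.
Option A at 7: take 1100 of its 1400 — requirement met.
Option 16, Option 11, Option 1, Option 8: unused.
Cost = 2400×3 + 1100×7 = 14900.

14900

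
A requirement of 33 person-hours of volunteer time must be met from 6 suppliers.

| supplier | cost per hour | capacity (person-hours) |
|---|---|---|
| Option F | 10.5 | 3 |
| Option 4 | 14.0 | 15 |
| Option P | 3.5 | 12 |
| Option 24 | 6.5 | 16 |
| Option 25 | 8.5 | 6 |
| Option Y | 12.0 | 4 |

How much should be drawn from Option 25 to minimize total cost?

5

Cheapest first:
Take 12 from Option P at 3.5 — need 21 more.
Take 16 from Option 24 at 6.5 — need 5 more.
Option 25 (8.5): take the remaining 5 — done.
Option F, Option Y, Option 4: unused.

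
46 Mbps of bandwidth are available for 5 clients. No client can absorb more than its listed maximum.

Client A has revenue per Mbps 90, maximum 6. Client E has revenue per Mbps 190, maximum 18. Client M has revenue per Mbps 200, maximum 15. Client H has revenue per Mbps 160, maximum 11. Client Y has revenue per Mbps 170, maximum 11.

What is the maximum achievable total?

Order the clients by revenue per Mbps: Client M 200 > Client E 190 > Client Y 170 > Client H 160 > Client A 90.
Give Client M 15 to hit its cap of 15 — 31 left.
Client E: +18 to 18 (cap) — 13 left.
Client Y: +11 to 11 (cap) — 2 left.
Only 2 left; Client H takes them to reach 2.
Total = 190×18 + 200×15 + 160×2 + 170×11 = 8610.

8610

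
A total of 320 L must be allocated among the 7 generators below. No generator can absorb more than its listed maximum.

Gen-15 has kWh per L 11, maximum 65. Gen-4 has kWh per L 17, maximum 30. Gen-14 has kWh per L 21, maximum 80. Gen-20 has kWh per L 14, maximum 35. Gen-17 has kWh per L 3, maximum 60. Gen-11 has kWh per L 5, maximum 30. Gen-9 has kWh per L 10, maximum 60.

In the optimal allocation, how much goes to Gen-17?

20

Highest kWh per L first: Gen-14 21 > Gen-4 17 > Gen-20 14 > Gen-15 11 > Gen-9 10 > Gen-11 5 > Gen-17 3.
Gen-14 takes 80 to reach its cap of 80 ; 240 left.
Gen-4 takes 30 to reach its cap of 30 ; 210 left.
Gen-20: +35 to 35 (cap) ; 175 left.
Gen-15: +65 to 65 (cap) ; 110 left.
Give Gen-9 60 to hit its cap of 60 ; 50 left.
Gen-11: +30 to 30 (cap) ; 20 left.
Gen-17 has room for 60 but only 20 remain, so it gets 20.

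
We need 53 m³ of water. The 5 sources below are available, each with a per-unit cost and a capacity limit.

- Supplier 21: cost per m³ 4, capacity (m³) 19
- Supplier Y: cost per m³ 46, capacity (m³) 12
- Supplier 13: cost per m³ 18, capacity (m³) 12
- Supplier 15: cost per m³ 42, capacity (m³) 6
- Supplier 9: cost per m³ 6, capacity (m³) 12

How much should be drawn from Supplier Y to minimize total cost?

Use sources in increasing cost order.
Supplier 21 at 4: take all 19 m³ ; 34 still needed.
Supplier 9 (6): use full 12 ; 22 m³ to go.
Take 12 from Supplier 13 at 18 ; need 10 more.
Take 6 from Supplier 15 at 42 ; need 4 more.
Take 4 from Supplier Y at 46 to finish.

4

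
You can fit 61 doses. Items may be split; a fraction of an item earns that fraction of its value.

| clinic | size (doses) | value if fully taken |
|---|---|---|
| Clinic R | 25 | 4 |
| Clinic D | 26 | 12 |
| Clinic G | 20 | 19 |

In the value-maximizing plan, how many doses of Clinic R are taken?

Best value per unit of size first: Clinic G 19/20≈0.95, Clinic D 12/26≈0.462, Clinic R 4/25≈0.16.
Take all of Clinic G (20 doses, value 19) ; 41 doses left.
All 26 doses of Clinic D fit (value 12) ; 15 remain.
Only 15 doses remain; take 15/25 of Clinic R for value 4×15/25 = 2.4.

15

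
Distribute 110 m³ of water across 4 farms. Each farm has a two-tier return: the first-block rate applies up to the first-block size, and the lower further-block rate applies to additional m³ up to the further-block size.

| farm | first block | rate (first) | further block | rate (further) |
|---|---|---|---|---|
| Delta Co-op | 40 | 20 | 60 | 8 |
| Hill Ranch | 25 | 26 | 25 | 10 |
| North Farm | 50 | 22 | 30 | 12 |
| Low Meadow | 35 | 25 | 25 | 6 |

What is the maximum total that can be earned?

Rank every tier by rate: Hill Ranch/T1 26 > Low Meadow/T1 25 > North Farm/T1 22 > Delta Co-op/T1 20 > North Farm/T2 12 > Hill Ranch/T2 10 > Delta Co-op/T2 8 > Low Meadow/T2 6.
Fill Hill Ranch T1 block (25 at 26) — 85 left.
Low Meadow/T1 (25): +35 — 50 left.
Fill North Farm T1 block (50 at 22) — 0 left.
Total = 26×25 + 25×35 + 22×50 = 2625.

2625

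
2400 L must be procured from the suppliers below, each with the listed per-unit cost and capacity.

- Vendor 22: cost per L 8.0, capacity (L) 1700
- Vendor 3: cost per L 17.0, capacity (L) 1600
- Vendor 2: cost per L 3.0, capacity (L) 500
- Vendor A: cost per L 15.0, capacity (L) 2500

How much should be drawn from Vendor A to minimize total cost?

Fill from the cheapest supplier first.
Take 500 from Vendor 2 at 3.0 — need 1900 more.
Take 1700 from Vendor 22 at 8.0 — need 200 more.
Vendor A at 15.0: take 200 of its 2500 — requirement met.
Vendor 3: unused.

200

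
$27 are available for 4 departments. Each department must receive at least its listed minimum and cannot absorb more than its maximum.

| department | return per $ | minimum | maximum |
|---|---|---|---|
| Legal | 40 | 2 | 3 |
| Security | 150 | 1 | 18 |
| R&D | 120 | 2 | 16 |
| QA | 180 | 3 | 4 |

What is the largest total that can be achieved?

3860

Meeting every minimum uses 2+1+2+3 = 8 $, leaving 19.
Rank by return per $: QA 180 > Security 150 > R&D 120 > Legal 40.
QA takes 1 more to reach its cap of 4 — 18 left.
Give Security 17 more to hit its cap of 18 — 1 left.
R&D has room for 14 more but only 1 remain, so it gets 3.
Total = 40×2 + 150×18 + 120×3 + 180×4 = 3860.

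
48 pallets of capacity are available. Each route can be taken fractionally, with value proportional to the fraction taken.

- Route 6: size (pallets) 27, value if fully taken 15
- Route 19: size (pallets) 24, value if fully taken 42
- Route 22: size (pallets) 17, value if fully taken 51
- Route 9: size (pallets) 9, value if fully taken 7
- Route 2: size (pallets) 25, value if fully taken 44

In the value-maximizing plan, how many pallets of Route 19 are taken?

6

Best value per unit of size first: Route 22 51/17≈3, Route 2 44/25≈1.76, Route 19 42/24≈1.75, Route 9 7/9≈0.778, Route 6 15/27≈0.556.
Route 22: take in full, 17 pallets for value 51 — 31 left.
Take all of Route 2 (25 pallets, value 44) — 6 pallets left.
Only 6 pallets remain; take 6/24 of Route 19 for value 42×6/24 = 10.5.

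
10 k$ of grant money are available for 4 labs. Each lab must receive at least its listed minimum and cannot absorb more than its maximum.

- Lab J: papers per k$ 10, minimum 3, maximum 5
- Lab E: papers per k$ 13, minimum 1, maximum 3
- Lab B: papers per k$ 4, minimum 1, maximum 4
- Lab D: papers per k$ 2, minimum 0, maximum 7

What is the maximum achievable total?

Meeting every minimum uses 3+1+1+0 = 5 k$, leaving 5.
Order the labs by papers per k$: Lab E 13 > Lab J 10 > Lab B 4 > Lab D 2.
Give Lab E 2 more to hit its cap of 3 ; 3 left.
Give Lab J 2 more to hit its cap of 5 ; 1 left.
Lab B: +1 (room for 3) → 2. Pool exhausted.
Total = 10×5 + 13×3 + 4×2 = 97.

97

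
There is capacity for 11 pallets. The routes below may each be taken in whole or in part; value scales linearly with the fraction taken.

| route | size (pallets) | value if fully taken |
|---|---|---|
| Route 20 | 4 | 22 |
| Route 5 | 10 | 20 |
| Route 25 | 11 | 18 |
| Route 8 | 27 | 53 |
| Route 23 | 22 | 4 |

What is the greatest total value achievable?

36

Rank by value-to-size ratio: Route 20 22/4≈5.5, Route 5 20/10≈2, Route 8 53/27≈1.96, Route 25 18/11≈1.64, Route 23 4/22≈0.182.
Take all of Route 20 (4 pallets, value 22) → 7 pallets left.
Only 7 pallets remain; take 7/10 of Route 5 for value 20×7/10 = 14.
Total value = 36.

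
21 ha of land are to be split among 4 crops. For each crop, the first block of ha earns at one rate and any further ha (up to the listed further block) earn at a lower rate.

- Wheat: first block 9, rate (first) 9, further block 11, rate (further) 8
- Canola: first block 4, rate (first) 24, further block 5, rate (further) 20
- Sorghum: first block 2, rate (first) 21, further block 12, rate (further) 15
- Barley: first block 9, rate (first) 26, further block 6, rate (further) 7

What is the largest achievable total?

Rank every tier by rate: Barley/first 26 > Canola/first 24 > Sorghum/first 21 > Canola/second 20 > Sorghum/second 15 > Wheat/first 9 > Wheat/second 8 > Barley/second 7.
Fill Barley first block (9 at 26) → 12 left.
Canola first at 24: fill all 4 → 8 left.
Sorghum/first (21): +2 → 6 left.
Canola second at 20: fill all 5 → 1 left.
1 remain; put them into Sorghum second at 15.
Total = 26×9 + 24×4 + 21×2 + 20×5 + 15×1 = 487.

487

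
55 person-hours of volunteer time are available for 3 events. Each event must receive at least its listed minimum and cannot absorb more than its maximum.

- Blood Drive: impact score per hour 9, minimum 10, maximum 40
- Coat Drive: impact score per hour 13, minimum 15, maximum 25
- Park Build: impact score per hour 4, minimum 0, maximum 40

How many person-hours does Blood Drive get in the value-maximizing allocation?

30

Meeting every minimum uses 10+15+0 = 25 person-hours, leaving 30.
Rank by impact score per hour: Coat Drive 13 > Blood Drive 9 > Park Build 4.
Coat Drive: +10 to 25 (cap) ; 20 left.
Only 20 left; Blood Drive takes them to reach 30.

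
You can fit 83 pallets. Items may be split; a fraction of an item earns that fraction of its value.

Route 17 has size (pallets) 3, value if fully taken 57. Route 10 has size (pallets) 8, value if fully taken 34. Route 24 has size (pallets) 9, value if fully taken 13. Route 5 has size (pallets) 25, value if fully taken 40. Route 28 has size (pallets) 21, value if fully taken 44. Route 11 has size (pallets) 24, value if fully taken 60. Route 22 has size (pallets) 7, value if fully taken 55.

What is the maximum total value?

Sort by value density: Route 17 57/3≈19, Route 22 55/7≈7.86, Route 10 34/8≈4.25, Route 11 60/24≈2.5, Route 28 44/21≈2.1, Route 5 40/25≈1.6, Route 24 13/9≈1.44.
All 3 pallets of Route 17 fit (value 57) → 80 remain.
Take all of Route 22 (7 pallets, value 55) → 73 pallets left.
All 8 pallets of Route 10 fit (value 34) → 65 remain.
Route 11: take in full, 24 pallets for value 60 → 41 left.
All 21 pallets of Route 28 fit (value 44) → 20 remain.
20 pallets left: a 20/25 share of Route 5 gives 40×20/25 = 32.
Total value = 282.

282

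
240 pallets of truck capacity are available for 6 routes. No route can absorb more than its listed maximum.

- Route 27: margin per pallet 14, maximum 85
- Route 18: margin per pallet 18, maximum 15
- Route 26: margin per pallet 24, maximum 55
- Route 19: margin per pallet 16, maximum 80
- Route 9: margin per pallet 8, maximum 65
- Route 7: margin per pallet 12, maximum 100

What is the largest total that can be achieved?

4120

Highest margin per pallet first: Route 26 24 > Route 18 18 > Route 19 16 > Route 27 14 > Route 7 12 > Route 9 8.
Give Route 26 55 to hit its cap of 55 → 185 left.
Give Route 18 15 to hit its cap of 15 → 170 left.
Give Route 19 80 to hit its cap of 80 → 90 left.
Route 27: +85 to 85 (cap) → 5 left.
Route 7 has room for 100 but only 5 remain, so it gets 5.
Total = 14×85 + 18×15 + 24×55 + 16×80 + 12×5 = 4120.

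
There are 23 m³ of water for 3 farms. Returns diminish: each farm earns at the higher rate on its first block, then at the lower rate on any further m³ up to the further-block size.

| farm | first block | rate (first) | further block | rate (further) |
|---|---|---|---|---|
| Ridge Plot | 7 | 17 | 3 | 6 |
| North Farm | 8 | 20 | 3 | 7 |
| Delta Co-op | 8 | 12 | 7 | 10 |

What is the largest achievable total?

Order all 6 blocks by rate: North Farm/T1 20 > Ridge Plot/T1 17 > Delta Co-op/T1 12 > Delta Co-op/T2 10 > North Farm/T2 7 > Ridge Plot/T2 6.
Fill North Farm T1 block (8 at 20) ; 15 left.
Fill Ridge Plot T1 block (7 at 17) ; 8 left.
Delta Co-op/T1 (12): +8 ; 0 left.
Total = 20×8 + 17×7 + 12×8 = 375.

375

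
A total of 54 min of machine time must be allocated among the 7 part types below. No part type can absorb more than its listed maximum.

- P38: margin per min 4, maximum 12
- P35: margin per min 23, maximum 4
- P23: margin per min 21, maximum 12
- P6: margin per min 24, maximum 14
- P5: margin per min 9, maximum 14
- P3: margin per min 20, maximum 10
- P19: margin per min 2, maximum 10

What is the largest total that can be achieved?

Order the part types by margin per min: P6 24 > P35 23 > P23 21 > P3 20 > P5 9 > P38 4 > P19 2.
P6: +14 to 14 (cap) ; 40 left.
P35: +4 to 4 (cap) ; 36 left.
P23 takes 12 to reach its cap of 12 ; 24 left.
P3: +10 to 10 (cap) ; 14 left.
Give P5 14 to hit its cap of 14 ; 0 left.
Total = 23×4 + 21×12 + 24×14 + 9×14 + 20×10 = 1006.

1006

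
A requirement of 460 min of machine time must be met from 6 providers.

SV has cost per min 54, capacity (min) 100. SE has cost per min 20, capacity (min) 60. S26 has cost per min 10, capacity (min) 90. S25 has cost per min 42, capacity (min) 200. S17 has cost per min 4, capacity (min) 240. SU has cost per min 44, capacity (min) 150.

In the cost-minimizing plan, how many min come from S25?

70

Cheapest first:
Take 240 from S17 at 4 ; need 220 more.
S26 at 10: take all 90 min ; 130 still needed.
SE at 20: take all 60 min ; 70 still needed.
S25 at 42: take 70 of its 200 ; requirement met.
SU, SV: unused.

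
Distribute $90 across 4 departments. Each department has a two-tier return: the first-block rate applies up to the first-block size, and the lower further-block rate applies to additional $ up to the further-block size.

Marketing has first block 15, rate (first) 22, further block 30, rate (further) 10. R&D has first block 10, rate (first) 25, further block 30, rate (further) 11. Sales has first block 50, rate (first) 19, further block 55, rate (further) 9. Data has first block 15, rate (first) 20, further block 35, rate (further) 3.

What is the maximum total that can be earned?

1830

Order all 8 blocks by rate: R&D/tier1 25 > Marketing/tier1 22 > Data/tier1 20 > Sales/tier1 19 > R&D/tier2 11 > Marketing/tier2 10 > Sales/tier2 9 > Data/tier2 3.
R&D tier1 at 25: fill all 10 → 80 left.
Fill Marketing tier1 block (15 at 22) → 65 left.
Data tier1 at 20: fill all 15 → 50 left.
Fill Sales tier1 block (50 at 19) → 0 left.
Total = 25×10 + 22×15 + 20×15 + 19×50 = 1830.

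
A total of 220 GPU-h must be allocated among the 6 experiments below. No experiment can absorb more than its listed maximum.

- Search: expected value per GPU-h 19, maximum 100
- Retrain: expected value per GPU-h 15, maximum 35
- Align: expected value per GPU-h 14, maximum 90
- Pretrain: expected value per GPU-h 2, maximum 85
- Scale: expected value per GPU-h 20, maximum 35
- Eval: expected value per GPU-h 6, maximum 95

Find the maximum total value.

3825

Highest expected value per GPU-h first: Scale 20 > Search 19 > Retrain 15 > Align 14 > Eval 6 > Pretrain 2.
Scale takes 35 to reach its cap of 35 — 185 left.
Search takes 100 to reach its cap of 100 — 85 left.
Retrain: +35 to 35 (cap) — 50 left.
Only 50 left; Align takes them to reach 50.
Total = 19×100 + 15×35 + 14×50 + 20×35 = 3825.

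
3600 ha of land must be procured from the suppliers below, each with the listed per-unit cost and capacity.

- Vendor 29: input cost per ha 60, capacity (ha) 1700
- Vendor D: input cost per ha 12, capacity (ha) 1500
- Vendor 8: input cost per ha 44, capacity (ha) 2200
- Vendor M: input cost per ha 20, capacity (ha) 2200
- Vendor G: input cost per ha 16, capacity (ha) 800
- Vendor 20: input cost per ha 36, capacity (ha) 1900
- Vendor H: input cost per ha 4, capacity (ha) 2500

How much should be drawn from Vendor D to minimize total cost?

1100

Cheapest first:
Vendor H (4): use full 2500 ; 1100 ha to go.
Vendor D (12): take the remaining 1100 ; done.
Vendor G, Vendor M, Vendor 20, Vendor 8, Vendor 29: unused.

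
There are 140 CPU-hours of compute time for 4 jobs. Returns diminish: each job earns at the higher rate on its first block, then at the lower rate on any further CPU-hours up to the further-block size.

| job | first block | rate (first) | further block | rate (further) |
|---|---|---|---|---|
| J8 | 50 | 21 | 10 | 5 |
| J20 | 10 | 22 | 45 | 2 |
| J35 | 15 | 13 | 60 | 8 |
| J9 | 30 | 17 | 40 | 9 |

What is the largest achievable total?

2290

Order all 8 blocks by rate: J20/T1 22 > J8/T1 21 > J9/T1 17 > J35/T1 13 > J9/T2 9 > J35/T2 8 > J8/T2 5 > J20/T2 2.
J20/T1 (22): +10 ; 130 left.
J8/T1 (21): +50 ; 80 left.
J9/T1 (17): +30 ; 50 left.
Fill J35 T1 block (15 at 13) ; 35 left.
J9 T2 at 9: only 35 left, fill 35.
Total = 22×10 + 21×50 + 17×30 + 13×15 + 9×35 = 2290.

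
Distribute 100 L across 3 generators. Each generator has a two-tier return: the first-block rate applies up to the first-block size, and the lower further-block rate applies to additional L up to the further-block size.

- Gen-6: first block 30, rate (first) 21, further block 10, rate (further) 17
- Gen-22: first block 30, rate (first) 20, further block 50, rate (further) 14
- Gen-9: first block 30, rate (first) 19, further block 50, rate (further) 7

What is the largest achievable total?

1970

Treat each block as its own option and order by rate: Gen-6/first 21 > Gen-22/first 20 > Gen-9/first 19 > Gen-6/second 17 > Gen-22/second 14 > Gen-9/second 7.
Gen-6/first (21): +30 ; 70 left.
Fill Gen-22 first block (30 at 20) ; 40 left.
Gen-9 first at 19: fill all 30 ; 10 left.
Fill Gen-6 second block (10 at 17) ; 0 left.
Total = 21×30 + 20×30 + 19×30 + 17×10 = 1970.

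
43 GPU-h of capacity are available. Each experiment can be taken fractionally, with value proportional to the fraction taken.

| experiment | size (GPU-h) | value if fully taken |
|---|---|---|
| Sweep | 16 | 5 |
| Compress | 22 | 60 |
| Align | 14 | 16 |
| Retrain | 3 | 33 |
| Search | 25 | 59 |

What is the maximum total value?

135.48

Rank by value-to-size ratio: Retrain 33/3≈11, Compress 60/22≈2.73, Search 59/25≈2.36, Align 16/14≈1.14, Sweep 5/16≈0.312.
All 3 GPU-h of Retrain fit (value 33) — 40 remain.
All 22 GPU-h of Compress fit (value 60) — 18 remain.
Fill the last 18 GPU-h with part of Search: 18/25 of it earns 42.48.
Total value = 135.48.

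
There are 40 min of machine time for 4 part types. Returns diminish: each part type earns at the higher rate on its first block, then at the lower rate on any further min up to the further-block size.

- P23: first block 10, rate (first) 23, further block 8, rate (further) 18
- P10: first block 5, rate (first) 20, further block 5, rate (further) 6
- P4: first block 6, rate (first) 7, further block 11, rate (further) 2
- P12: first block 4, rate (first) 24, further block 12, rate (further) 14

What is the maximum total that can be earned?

745

Order all 8 blocks by rate: P12/tier1 24 > P23/tier1 23 > P10/tier1 20 > P23/tier2 18 > P12/tier2 14 > P4/tier1 7 > P10/tier2 6 > P4/tier2 2.
Fill P12 tier1 block (4 at 24) ; 36 left.
P23 tier1 at 23: fill all 10 ; 26 left.
P10/tier1 (20): +5 ; 21 left.
P23 tier2 at 18: fill all 8 ; 13 left.
Fill P12 tier2 block (12 at 14) ; 1 left.
1 remain; put them into P4 tier1 at 7.
Total = 24×4 + 23×10 + 20×5 + 18×8 + 14×12 + 7×1 = 745.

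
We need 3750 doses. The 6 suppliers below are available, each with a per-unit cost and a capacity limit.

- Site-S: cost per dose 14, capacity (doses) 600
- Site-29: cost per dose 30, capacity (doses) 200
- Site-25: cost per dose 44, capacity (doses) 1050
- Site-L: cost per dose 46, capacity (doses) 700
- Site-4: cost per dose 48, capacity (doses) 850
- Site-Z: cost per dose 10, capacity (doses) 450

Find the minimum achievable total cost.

Cheapest first:
Site-Z at 10: take all 450 doses — 3300 still needed.
Site-S (14): use full 600 — 2700 doses to go.
Take 200 from Site-29 at 30 — need 2500 more.
Site-25 (44): use full 1050 — 1450 doses to go.
Site-L at 46: take all 700 doses — 750 still needed.
Site-4 (48): take the remaining 750 — done.
Cost = 450×10 + 600×14 + 200×30 + 1050×44 + 700×46 + 750×48 = 133300.

133300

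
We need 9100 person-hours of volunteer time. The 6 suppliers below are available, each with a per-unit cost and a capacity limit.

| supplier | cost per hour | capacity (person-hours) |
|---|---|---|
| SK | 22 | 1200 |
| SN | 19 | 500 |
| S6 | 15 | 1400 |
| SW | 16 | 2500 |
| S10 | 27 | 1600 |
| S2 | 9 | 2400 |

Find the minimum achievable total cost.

148200

Use suppliers in increasing cost order.
Take 2400 from S2 at 9 → need 6700 more.
S6 (15): use full 1400 → 5300 person-hours to go.
SW at 16: take all 2500 person-hours → 2800 still needed.
SN (19): use full 500 → 2300 person-hours to go.
Take 1200 from SK at 22 → need 1100 more.
Take 1100 from S10 at 27 to finish.
Cost = 2400×9 + 1400×15 + 2500×16 + 500×19 + 1200×22 + 1100×27 = 148200.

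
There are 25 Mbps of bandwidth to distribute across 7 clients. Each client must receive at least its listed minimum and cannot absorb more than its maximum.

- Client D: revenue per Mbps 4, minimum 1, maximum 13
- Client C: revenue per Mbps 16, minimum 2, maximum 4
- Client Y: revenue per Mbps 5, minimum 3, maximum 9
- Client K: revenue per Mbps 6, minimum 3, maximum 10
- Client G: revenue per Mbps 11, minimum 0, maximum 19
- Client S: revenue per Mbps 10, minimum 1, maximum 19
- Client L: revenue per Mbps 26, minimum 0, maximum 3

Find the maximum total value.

299

Meeting every minimum uses 1+2+3+3+0+1+0 = 10 Mbps, leaving 15.
Rank by revenue per Mbps: Client L 26 > Client C 16 > Client G 11 > Client S 10 > Client K 6 > Client Y 5 > Client D 4.
Give Client L 3 more to hit its cap of 3 → 12 left.
Client C: +2 to 4 (cap) → 10 left.
Client G: +10 (room for 19) → 10. Pool exhausted.
Total = 4×1 + 16×4 + 5×3 + 6×3 + 11×10 + 10×1 + 26×3 = 299.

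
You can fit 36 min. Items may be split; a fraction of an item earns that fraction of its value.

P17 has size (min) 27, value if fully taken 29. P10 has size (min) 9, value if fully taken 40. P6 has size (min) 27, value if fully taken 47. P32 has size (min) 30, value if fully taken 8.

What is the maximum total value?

87

Rank by value-to-size ratio: P10 40/9≈4.44, P6 47/27≈1.74, P17 29/27≈1.07, P32 8/30≈0.267.
All 9 min of P10 fit (value 40) — 27 remain.
All 27 min of P6 fit (value 47) — 0 remain.
Total value = 87.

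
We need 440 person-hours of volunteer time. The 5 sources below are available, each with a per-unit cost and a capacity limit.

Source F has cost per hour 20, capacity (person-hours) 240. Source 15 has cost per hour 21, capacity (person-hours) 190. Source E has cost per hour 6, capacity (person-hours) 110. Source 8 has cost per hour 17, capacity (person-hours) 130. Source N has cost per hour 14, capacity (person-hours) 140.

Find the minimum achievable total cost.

6030

Use sources in increasing cost order.
Source E (6): use full 110 — 330 person-hours to go.
Take 140 from Source N at 14 — need 190 more.
Source 8 (17): use full 130 — 60 person-hours to go.
Source F (20): take the remaining 60 — done.
Source 15: unused.
Cost = 110×6 + 140×14 + 130×17 + 60×20 = 6030.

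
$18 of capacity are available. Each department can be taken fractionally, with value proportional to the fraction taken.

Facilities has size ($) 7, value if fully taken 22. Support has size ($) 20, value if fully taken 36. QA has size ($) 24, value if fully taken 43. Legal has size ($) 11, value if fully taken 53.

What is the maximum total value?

Sort by value density: Legal 53/11≈4.82, Facilities 22/7≈3.14, Support 36/20≈1.8, QA 43/24≈1.79.
Legal: take in full, 11 $ for value 53 — 7 left.
All 7 $ of Facilities fit (value 22) — 0 remain.
Total value = 75.

75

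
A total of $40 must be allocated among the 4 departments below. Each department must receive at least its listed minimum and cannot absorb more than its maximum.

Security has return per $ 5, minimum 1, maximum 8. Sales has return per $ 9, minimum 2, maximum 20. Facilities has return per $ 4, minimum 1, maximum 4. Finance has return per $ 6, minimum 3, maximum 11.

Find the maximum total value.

Meeting every minimum uses 1+2+1+3 = 7 $, leaving 33.
Order the departments by return per $: Sales 9 > Finance 6 > Security 5 > Facilities 4.
Sales takes 18 more to reach its cap of 20 ; 15 left.
Give Finance 8 more to hit its cap of 11 ; 7 left.
Give Security 7 more to hit its cap of 8 ; 0 left.
Total = 5×8 + 9×20 + 4×1 + 6×11 = 290.

290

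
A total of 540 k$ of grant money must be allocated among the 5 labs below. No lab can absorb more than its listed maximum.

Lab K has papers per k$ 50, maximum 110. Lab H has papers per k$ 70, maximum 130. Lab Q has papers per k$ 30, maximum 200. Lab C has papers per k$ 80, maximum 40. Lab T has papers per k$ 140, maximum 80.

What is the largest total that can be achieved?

Highest papers per k$ first: Lab T 140 > Lab C 80 > Lab H 70 > Lab K 50 > Lab Q 30.
Give Lab T 80 to hit its cap of 80 ; 460 left.
Lab C: +40 to 40 (cap) ; 420 left.
Lab H takes 130 to reach its cap of 130 ; 290 left.
Lab K: +110 to 110 (cap) ; 180 left.
Lab Q has room for 200 but only 180 remain, so it gets 180.
Total = 50×110 + 70×130 + 30×180 + 80×40 + 140×80 = 34400.

34400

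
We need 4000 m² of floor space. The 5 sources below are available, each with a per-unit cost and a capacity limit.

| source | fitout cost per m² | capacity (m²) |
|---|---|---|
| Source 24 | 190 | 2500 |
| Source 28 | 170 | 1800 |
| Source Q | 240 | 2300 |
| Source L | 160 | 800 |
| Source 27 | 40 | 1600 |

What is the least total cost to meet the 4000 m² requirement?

Fill from the cheapest source first.
Take 1600 from Source 27 at 40 — need 2400 more.
Source L (160): use full 800 — 1600 m² to go.
Source 28 (170): take the remaining 1600 — done.
Source 24, Source Q: unused.
Cost = 1600×40 + 800×160 + 1600×170 = 464000.

464000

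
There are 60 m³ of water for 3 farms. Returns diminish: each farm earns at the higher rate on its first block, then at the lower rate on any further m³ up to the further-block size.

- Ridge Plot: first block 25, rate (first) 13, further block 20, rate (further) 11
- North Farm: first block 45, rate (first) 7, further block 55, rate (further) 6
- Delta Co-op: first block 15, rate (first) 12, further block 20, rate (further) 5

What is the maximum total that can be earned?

725

Treat each block as its own option and order by rate: Ridge Plot/first 13 > Delta Co-op/first 12 > Ridge Plot/second 11 > North Farm/first 7 > North Farm/second 6 > Delta Co-op/second 5.
Ridge Plot first at 13: fill all 25 — 35 left.
Delta Co-op first at 12: fill all 15 — 20 left.
Ridge Plot second at 11: fill all 20 — 0 left.
Total = 13×25 + 12×15 + 11×20 = 725.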